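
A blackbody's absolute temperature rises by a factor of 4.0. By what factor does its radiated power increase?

factor ≈ 256

P ∝ T⁴, so the power scales as (4.0)⁴ = 256.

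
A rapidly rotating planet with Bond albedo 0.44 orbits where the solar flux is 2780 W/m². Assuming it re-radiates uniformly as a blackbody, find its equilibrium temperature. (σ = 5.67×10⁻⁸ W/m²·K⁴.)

T ≈ 288 K

Power absorbed = (1−a)S·πR²; power emitted = 4πR²σT⁴. Equating and cancelling πR²:
T = ((1−a)S / 4σ)^(1/4) = (1560 / (4 × 5.67×10⁻⁸))^(1/4) = (6.86×10^9)^(1/4).
T = 288 K.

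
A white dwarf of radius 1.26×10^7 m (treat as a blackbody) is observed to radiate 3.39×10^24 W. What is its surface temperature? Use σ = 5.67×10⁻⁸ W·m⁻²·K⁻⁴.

T ≈ 13200 K

A = 4πr² = 4π × (1.26×10^7)² = 2.00×10^15 m².
From P = σAT⁴, T = (P / σA)^(1/4) = (3.39×10^24 / (5.67×10⁻⁸ × 2.00×10^15))^(1/4).
T = (3.00×10^16)^(1/4) = 13200 K.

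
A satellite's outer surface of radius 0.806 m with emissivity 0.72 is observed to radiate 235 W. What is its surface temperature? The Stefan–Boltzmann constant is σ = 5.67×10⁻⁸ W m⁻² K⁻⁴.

T ≈ 163 K

A = 4πr² = 4π × (0.806)² = 8.16 m².
From P = εσAT⁴, T = (P / εσA)^(1/4) = (235 / (0.72 × 5.67×10⁻⁸ × 8.16))^(1/4).
T = (7.05×10^8)^(1/4) = 163 K.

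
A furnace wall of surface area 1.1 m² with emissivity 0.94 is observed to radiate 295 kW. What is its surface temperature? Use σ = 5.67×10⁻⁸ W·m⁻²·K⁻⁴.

From P = εσAT⁴, T = (P / εσA)^(1/4) = (2.95×10^5 / (0.94 × 5.67×10⁻⁸ × 1.10))^(1/4).
T = (5.03×10^12)^(1/4) = 1500 K.

T ≈ 1500 K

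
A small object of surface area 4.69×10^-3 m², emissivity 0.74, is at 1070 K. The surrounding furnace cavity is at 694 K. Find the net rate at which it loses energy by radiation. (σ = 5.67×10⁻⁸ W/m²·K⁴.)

Q ≈ 212 W

Q = εσA(T⁴ − T_s⁴). T⁴ − T_s⁴ = (1070)⁴ − (694)⁴ = 1.31×10^12 − 2.32×10^11 = 1.08×10^12 K⁴.
Q = 0.74 × 5.67×10⁻⁸ × 4.69×10^-3 × 1.08×10^12 = 212 W.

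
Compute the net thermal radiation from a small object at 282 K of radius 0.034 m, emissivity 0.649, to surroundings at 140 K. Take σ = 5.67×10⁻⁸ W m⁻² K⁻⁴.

A = 4πr² = 4π × (0.034)² = 0.0145 m².
Q = εσA(T⁴ − T_s⁴). T⁴ − T_s⁴ = (282)⁴ − (140)⁴ = 6.32×10^9 − 3.84×10^8 = 5.94×10^9 K⁴.
Q = 0.649 × 5.67×10⁻⁸ × 0.0145 × 5.94×10^9 = 3.18 W.

Q ≈ 3.18 W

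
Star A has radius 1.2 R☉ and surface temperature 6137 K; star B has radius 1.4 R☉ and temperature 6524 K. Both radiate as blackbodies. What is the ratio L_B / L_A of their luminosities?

L_B/L_A ≈ 1.74

L = 4πR²σT⁴ ∝ R²T⁴, so L_B/L_A = (1.4/1.2)² × (6524/6137)⁴ = 1.36 × 1.28 = 1.74.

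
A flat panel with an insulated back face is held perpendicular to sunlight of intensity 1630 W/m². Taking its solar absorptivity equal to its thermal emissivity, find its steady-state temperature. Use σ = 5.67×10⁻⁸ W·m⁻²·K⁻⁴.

T ≈ 412 K

Absorbed flux αS = emitted flux εσT⁴ (one radiating face); with α = ε, T = (S/σ)^(1/4).
T = (1630 / 5.67×10⁻⁸)^(1/4) = (2.87×10^10)^(1/4).
T = 412 K.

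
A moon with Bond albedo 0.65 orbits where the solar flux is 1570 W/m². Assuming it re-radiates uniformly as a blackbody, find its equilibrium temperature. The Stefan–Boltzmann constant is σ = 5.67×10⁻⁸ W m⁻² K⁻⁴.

Power absorbed = (1−a)S·πR²; power emitted = 4πR²σT⁴. Equating and cancelling πR²:
T = ((1−a)S / 4σ)^(1/4) = (550 / (4 × 5.67×10⁻⁸))^(1/4) = (2.42×10^9)^(1/4).
T = 222 K.

T ≈ 222 K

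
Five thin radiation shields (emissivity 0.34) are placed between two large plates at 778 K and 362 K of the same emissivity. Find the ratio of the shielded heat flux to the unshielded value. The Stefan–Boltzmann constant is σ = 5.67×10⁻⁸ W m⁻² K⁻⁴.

ratio ≈ 0.167

With N identical shields there are N+1 = 6 gaps in series, each with the same radiative resistance, so the flux falls to 1/(N+1) of its unshielded value.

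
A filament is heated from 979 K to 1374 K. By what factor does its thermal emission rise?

P ∝ T⁴, so the ratio is (1374/979)⁴ = (1.403)⁴ = 3.88.

ratio ≈ 3.88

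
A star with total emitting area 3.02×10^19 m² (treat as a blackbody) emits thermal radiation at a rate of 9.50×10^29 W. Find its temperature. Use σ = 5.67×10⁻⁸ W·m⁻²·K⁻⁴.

T ≈ 27300 K

From P = σAT⁴, T = (P / σA)^(1/4) = (9.50×10^29 / (5.67×10⁻⁸ × 3.02×10^19))^(1/4).
T = (5.55×10^17)^(1/4) = 27300 K.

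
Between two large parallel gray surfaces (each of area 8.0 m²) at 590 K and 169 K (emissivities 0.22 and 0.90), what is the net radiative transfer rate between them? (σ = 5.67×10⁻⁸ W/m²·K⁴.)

For two large parallel gray plates, q = σ(T₁⁴ − T₂⁴) / (1/ε₁ + 1/ε₂ − 1).
1/ε₁ + 1/ε₂ − 1 = 1/0.22 + 1/0.90 − 1 = 4.657.
T₁⁴ − T₂⁴ = 1.21×10^11 − 8.16×10^8 = 1.20×10^11 K⁴.
q = 5.67×10⁻⁸ × 1.20×10^11 / 4.657 = 1470 W/m².
Q = q·A = 1470 × 8.0 = 11700 W.

Q ≈ 11700 W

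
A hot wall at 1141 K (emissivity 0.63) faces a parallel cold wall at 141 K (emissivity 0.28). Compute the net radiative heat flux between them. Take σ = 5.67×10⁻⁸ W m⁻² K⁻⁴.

For two large parallel gray plates, q = σ(T₁⁴ − T₂⁴) / (1/ε₁ + 1/ε₂ − 1).
1/ε₁ + 1/ε₂ − 1 = 1/0.63 + 1/0.28 − 1 = 4.159.
T₁⁴ − T₂⁴ = 1.69×10^12 − 3.95×10^8 = 1.69×10^12 K⁴.
q = 5.67×10⁻⁸ × 1.69×10^12 / 4.159 = 23100 W/m².

q ≈ 23100 W/m²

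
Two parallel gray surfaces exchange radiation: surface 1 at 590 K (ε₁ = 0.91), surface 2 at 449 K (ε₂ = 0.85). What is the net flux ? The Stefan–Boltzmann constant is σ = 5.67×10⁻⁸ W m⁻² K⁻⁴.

For two large parallel gray plates, q = σ(T₁⁴ − T₂⁴) / (1/ε₁ + 1/ε₂ − 1).
1/ε₁ + 1/ε₂ − 1 = 1/0.91 + 1/0.85 − 1 = 1.275.
T₁⁴ − T₂⁴ = 1.21×10^11 − 4.06×10^10 = 8.05×10^10 K⁴.
q = 5.67×10⁻⁸ × 8.05×10^10 / 1.275 = 3580 W/m².

q ≈ 3580 W/m²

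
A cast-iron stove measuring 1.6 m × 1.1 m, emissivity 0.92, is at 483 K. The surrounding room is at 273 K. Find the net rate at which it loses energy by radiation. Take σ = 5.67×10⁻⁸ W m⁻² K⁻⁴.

Q ≈ 4490 W

A = 1.6 × 1.1 = 1.76 m².
Q = εσA(T⁴ − T_s⁴). T⁴ − T_s⁴ = (483)⁴ − (273)⁴ = 5.44×10^10 − 5.55×10^9 = 4.89×10^10 K⁴.
Q = 0.92 × 5.67×10⁻⁸ × 1.76 × 4.89×10^10 = 4490 W.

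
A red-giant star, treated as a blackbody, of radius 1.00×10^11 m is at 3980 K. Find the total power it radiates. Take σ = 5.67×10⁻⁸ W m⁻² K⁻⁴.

P ≈ 1.79×10^30 W

A = 4πr² = 4π × (1.00×10^11)² = 1.26×10^23 m².
P = σAT⁴ = 5.67×10⁻⁸ × 1.26×10^23 × (3980)⁴ = 5.67×10⁻⁸ × 1.26×10^23 × 2.51×10^14.
P = 1.79×10^30 W.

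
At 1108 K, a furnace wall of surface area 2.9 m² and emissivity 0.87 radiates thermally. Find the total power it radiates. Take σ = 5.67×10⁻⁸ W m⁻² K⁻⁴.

Stefan–Boltzmann: P = εσAT⁴ = 0.87 × 5.67×10⁻⁸ × 2.90 × (1108)⁴ = 0.87 × 5.67×10⁻⁸ × 2.90 × 1.51×10^12.
P = 2.16×10^5 W.

P ≈ 2.16×10^5 W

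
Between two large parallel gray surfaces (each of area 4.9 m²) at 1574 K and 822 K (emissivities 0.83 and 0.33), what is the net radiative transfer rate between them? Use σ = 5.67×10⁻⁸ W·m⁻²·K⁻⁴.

For two large parallel gray plates, q = σ(T₁⁴ − T₂⁴) / (1/ε₁ + 1/ε₂ − 1).
1/ε₁ + 1/ε₂ − 1 = 1/0.83 + 1/0.33 − 1 = 3.235.
T₁⁴ − T₂⁴ = 6.14×10^12 − 4.57×10^11 = 5.68×10^12 K⁴.
q = 5.67×10⁻⁸ × 5.68×10^12 / 3.235 = 99600 W/m².
Q = q·A = 99600 × 4.9 = 4.88×10^5 W.

Q ≈ 4.88×10^5 W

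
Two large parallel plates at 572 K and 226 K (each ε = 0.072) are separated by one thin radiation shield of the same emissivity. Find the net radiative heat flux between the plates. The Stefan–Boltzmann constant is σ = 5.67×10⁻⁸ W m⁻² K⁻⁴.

q ≈ 111 W/m²

Each of the 2 gaps contributes resistance (2/ε − 1) = 2/0.072 − 1 = 26.78; total = 53.56.
q = σ(T₁⁴ − T₂⁴) / 53.56 = 5.67×10⁻⁸ × 1.04×10^11 / 53.56 = 111 W/m².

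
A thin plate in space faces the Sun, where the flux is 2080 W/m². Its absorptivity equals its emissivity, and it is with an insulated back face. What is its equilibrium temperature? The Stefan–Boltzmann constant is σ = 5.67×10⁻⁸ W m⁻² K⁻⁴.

T ≈ 438 K

Absorbed flux αS = emitted flux εσT⁴ (one radiating face); with α = ε, T = (S/σ)^(1/4).
T = (2080 / 5.67×10⁻⁸)^(1/4) = (3.67×10^10)^(1/4).
T = 438 K.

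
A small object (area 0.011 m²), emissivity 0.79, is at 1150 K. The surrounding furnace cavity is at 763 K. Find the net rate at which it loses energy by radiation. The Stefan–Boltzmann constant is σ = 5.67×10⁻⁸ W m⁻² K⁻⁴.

Q = εσA(T⁴ − T_s⁴). T⁴ − T_s⁴ = (1150)⁴ − (763)⁴ = 1.75×10^12 − 3.39×10^11 = 1.41×10^12 K⁴.
Q = 0.79 × 5.67×10⁻⁸ × 0.0110 × 1.41×10^12 = 695 W.

Q ≈ 695 W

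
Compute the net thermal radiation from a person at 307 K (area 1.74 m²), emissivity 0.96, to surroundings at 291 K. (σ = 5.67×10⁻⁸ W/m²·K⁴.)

Q ≈ 162 W

Q = εσA(T⁴ − T_s⁴). T⁴ − T_s⁴ = (307)⁴ − (291)⁴ = 8.88×10^9 − 7.17×10^9 = 1.71×10^9 K⁴.
Q = 0.96 × 5.67×10⁻⁸ × 1.74 × 1.71×10^9 = 162 W.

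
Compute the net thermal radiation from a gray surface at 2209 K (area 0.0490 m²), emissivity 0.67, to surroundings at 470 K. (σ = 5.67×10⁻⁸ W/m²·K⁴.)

Q = εσA(T⁴ − T_s⁴). T⁴ − T_s⁴ = (2209)⁴ − (470)⁴ = 2.38×10^13 − 4.88×10^10 = 2.38×10^13 K⁴.
Q = 0.67 × 5.67×10⁻⁸ × 0.0490 × 2.38×10^13 = 44200 W.

Q ≈ 44200 W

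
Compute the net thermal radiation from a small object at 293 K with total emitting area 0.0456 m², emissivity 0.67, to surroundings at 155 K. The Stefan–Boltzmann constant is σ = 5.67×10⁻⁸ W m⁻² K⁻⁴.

Q ≈ 11.8 W

Q = εσA(T⁴ − T_s⁴). T⁴ − T_s⁴ = (293)⁴ − (155)⁴ = 7.37×10^9 − 5.77×10^8 = 6.79×10^9 K⁴.
Q = 0.67 × 5.67×10⁻⁸ × 0.0456 × 6.79×10^9 = 11.8 W.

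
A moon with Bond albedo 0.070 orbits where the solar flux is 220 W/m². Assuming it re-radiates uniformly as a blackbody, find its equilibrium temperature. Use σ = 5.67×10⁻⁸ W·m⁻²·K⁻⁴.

T ≈ 173 K

Power absorbed = (1−a)S·πR²; power emitted = 4πR²σT⁴. Equating and cancelling πR²:
T = ((1−a)S / 4σ)^(1/4) = (205 / (4 × 5.67×10⁻⁸))^(1/4) = (9.02×10^8)^(1/4).
T = 173 K.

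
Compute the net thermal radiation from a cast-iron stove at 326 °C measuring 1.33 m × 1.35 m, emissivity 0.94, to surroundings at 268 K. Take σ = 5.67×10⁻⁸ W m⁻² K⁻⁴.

Q ≈ 11800 W

A = 1.33 × 1.35 = 1.80 m².
Convert: 326 °C = 599 K.
Q = εσA(T⁴ − T_s⁴). T⁴ − T_s⁴ = (599)⁴ − (268)⁴ = 1.29×10^11 − 5.16×10^9 = 1.24×10^11 K⁴.
Q = 0.94 × 5.67×10⁻⁸ × 1.80 × 1.24×10^11 = 11800 W.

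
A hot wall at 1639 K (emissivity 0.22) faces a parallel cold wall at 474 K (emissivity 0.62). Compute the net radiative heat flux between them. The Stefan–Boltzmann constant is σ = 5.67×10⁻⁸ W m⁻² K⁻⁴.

For two large parallel gray plates, q = σ(T₁⁴ − T₂⁴) / (1/ε₁ + 1/ε₂ − 1).
1/ε₁ + 1/ε₂ − 1 = 1/0.22 + 1/0.62 − 1 = 5.158.
T₁⁴ − T₂⁴ = 7.22×10^12 − 5.05×10^10 = 7.17×10^12 K⁴.
q = 5.67×10⁻⁸ × 7.17×10^12 / 5.158 = 78800 W/m².

q ≈ 78800 W/m²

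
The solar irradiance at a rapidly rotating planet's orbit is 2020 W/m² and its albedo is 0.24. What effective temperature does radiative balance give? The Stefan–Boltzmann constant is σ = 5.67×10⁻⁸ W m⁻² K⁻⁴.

T ≈ 287 K

Power absorbed = (1−a)S·πR²; power emitted = 4πR²σT⁴. Equating and cancelling πR²:
T = ((1−a)S / 4σ)^(1/4) = (1540 / (4 × 5.67×10⁻⁸))^(1/4) = (6.77×10^9)^(1/4).
T = 287 K.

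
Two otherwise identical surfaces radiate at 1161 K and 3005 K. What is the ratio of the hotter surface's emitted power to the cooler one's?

ratio ≈ 44.9

P ∝ T⁴, so the ratio is (3005/1161)⁴ = (2.588)⁴ = 44.9.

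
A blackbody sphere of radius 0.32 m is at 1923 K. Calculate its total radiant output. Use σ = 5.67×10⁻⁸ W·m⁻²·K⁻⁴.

P ≈ 9.98×10^5 W

A = 4πr² = 4π × (0.32)² = 1.29 m².
P = σAT⁴ = 5.67×10⁻⁸ × 1.29 × (1923)⁴ = 5.67×10⁻⁸ × 1.29 × 1.37×10^13.
P = 9.98×10^5 W.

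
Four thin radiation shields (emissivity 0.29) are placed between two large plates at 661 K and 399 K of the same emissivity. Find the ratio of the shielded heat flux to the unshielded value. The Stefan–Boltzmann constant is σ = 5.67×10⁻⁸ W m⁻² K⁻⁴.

With N identical shields there are N+1 = 5 gaps in series, each with the same radiative resistance, so the flux falls to 1/(N+1) of its unshielded value.

ratio ≈ 0.200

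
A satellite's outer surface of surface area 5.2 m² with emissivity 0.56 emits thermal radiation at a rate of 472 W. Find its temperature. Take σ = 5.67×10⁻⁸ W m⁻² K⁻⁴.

From P = εσAT⁴, T = (P / εσA)^(1/4) = (472 / (0.56 × 5.67×10⁻⁸ × 5.20))^(1/4).
T = (2.86×10^9)^(1/4) = 231 K.

T ≈ 231 K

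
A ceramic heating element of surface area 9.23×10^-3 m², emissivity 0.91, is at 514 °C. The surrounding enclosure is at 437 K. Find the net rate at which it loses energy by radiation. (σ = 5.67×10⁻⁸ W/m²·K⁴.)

Convert: 514 °C = 787 K.
Q = εσA(T⁴ − T_s⁴). T⁴ − T_s⁴ = (787)⁴ − (437)⁴ = 3.84×10^11 − 3.65×10^10 = 3.47×10^11 K⁴.
Q = 0.91 × 5.67×10⁻⁸ × 9.23×10^-3 × 3.47×10^11 = 165 W.

Q ≈ 165 W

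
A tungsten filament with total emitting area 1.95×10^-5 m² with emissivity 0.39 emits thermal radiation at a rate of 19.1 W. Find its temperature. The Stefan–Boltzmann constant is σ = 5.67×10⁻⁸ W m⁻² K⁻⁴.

From P = εσAT⁴, T = (P / εσA)^(1/4) = (19.1 / (0.39 × 5.67×10⁻⁸ × 1.95×10^-5))^(1/4).
T = (4.43×10^13)^(1/4) = 2580 K.

T ≈ 2580 K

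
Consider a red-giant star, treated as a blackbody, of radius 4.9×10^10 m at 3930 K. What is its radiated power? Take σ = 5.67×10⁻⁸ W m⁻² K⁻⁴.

A = 4πr² = 4π × (4.9×10^10)² = 3.02×10^22 m².
P = σAT⁴ = 5.67×10⁻⁸ × 3.02×10^22 × (3930)⁴ = 5.67×10⁻⁸ × 3.02×10^22 × 2.39×10^14.
P = 4.08×10^29 W.

P ≈ 4.08×10^29 W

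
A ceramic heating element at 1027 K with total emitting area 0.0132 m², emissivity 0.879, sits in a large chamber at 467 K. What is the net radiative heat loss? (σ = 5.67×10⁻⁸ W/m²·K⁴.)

Q = εσA(T⁴ − T_s⁴). T⁴ − T_s⁴ = (1027)⁴ − (467)⁴ = 1.11×10^12 − 4.76×10^10 = 1.06×10^12 K⁴.
Q = 0.879 × 5.67×10⁻⁸ × 0.0132 × 1.06×10^12 = 701 W.

Q ≈ 701 W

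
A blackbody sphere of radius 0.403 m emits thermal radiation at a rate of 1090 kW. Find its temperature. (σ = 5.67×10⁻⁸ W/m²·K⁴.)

A = 4πr² = 4π × (0.403)² = 2.04 m².
From P = σAT⁴, T = (P / σA)^(1/4) = (1.09×10^6 / (5.67×10⁻⁸ × 2.04))^(1/4).
T = (9.42×10^12)^(1/4) = 1750 K.

T ≈ 1750 K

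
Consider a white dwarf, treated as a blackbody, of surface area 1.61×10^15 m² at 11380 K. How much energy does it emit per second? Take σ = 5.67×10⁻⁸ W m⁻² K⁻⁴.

P = σAT⁴ = 5.67×10⁻⁸ × 1.61×10^15 × (11380)⁴ = 5.67×10⁻⁸ × 1.61×10^15 × 1.68×10^16.
P = 1.53×10^24 W.

P ≈ 1.53×10^24 W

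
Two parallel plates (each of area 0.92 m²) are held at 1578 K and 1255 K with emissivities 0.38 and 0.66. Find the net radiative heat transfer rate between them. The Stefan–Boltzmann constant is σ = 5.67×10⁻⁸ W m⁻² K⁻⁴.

Q ≈ 61700 W

For two large parallel gray plates, q = σ(T₁⁴ − T₂⁴) / (1/ε₁ + 1/ε₂ − 1).
1/ε₁ + 1/ε₂ − 1 = 1/0.38 + 1/0.66 − 1 = 3.147.
T₁⁴ − T₂⁴ = 6.20×10^12 − 2.48×10^12 = 3.72×10^12 K⁴.
q = 5.67×10⁻⁸ × 3.72×10^12 / 3.147 = 67000 W/m².
Q = q·A = 67000 × 0.92 = 61700 W.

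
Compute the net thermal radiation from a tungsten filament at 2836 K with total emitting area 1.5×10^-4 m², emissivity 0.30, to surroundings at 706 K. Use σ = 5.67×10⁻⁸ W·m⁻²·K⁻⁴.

Q ≈ 164 W

Q = εσA(T⁴ − T_s⁴). T⁴ − T_s⁴ = (2836)⁴ − (706)⁴ = 6.47×10^13 − 2.48×10^11 = 6.44×10^13 K⁴.
Q = 0.30 × 5.67×10⁻⁸ × 1.50×10^-4 × 6.44×10^13 = 164 W.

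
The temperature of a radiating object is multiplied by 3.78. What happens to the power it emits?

P ∝ T⁴, so the power scales as (3.78)⁴ = 204.

factor ≈ 204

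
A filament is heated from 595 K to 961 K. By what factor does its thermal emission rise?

P ∝ T⁴, so the ratio is (961/595)⁴ = (1.615)⁴ = 6.80.

ratio ≈ 6.80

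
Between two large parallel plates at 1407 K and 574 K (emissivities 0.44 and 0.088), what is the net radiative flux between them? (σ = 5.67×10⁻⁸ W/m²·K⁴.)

q ≈ 17100 W/m²

For two large parallel gray plates, q = σ(T₁⁴ − T₂⁴) / (1/ε₁ + 1/ε₂ − 1).
1/ε₁ + 1/ε₂ − 1 = 1/0.44 + 1/0.088 − 1 = 12.64.
T₁⁴ − T₂⁴ = 3.92×10^12 − 1.09×10^11 = 3.81×10^12 K⁴.
q = 5.67×10⁻⁸ × 3.81×10^12 / 12.64 = 17100 W/m².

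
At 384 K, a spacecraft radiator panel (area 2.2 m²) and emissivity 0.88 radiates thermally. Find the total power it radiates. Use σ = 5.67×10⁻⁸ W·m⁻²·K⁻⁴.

P = εσAT⁴ = 0.88 × 5.67×10⁻⁸ × 2.20 × (384)⁴ = 0.88 × 5.67×10⁻⁸ × 2.20 × 2.17×10^10.
P = 2390 W.

P ≈ 2390 W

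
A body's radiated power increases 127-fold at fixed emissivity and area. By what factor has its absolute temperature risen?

factor ≈ 3.36

P ∝ T⁴ ⇒ T ∝ P^(1/4), so T scales by (127)^(1/4) = 3.36.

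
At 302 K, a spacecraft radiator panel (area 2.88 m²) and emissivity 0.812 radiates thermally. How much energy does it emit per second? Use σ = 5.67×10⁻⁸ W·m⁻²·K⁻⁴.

P ≈ 1100 W

P = εσAT⁴ = 0.812 × 5.67×10⁻⁸ × 2.88 × (302)⁴ = 0.812 × 5.67×10⁻⁸ × 2.88 × 8.32×10^9.
P = 1100 W.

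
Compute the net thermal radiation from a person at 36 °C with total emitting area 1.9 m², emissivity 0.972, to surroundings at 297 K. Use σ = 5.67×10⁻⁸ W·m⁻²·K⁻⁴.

Q ≈ 140 W

Convert: 36 °C = 309 K.
Q = εσA(T⁴ − T_s⁴). T⁴ − T_s⁴ = (309)⁴ − (297)⁴ = 9.12×10^9 − 7.78×10^9 = 1.34×10^9 K⁴.
Q = 0.972 × 5.67×10⁻⁸ × 1.90 × 1.34×10^9 = 140 W.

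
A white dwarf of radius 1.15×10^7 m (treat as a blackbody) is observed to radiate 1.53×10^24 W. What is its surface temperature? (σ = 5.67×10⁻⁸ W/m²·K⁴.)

A = 4πr² = 4π × (1.15×10^7)² = 1.66×10^15 m².
From P = σAT⁴, T = (P / σA)^(1/4) = (1.53×10^24 / (5.67×10⁻⁸ × 1.66×10^15))^(1/4).
T = (1.62×10^16)^(1/4) = 11300 K.

T ≈ 11300 K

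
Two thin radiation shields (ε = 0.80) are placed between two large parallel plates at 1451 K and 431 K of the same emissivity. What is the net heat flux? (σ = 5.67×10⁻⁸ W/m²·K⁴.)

q ≈ 55400 W/m²

Each of the 3 gaps contributes resistance (2/ε − 1) = 2/0.80 − 1 = 1.500; total = 4.500.
q = σ(T₁⁴ − T₂⁴) / 4.500 = 5.67×10⁻⁸ × 4.40×10^12 / 4.500 = 55400 W/m².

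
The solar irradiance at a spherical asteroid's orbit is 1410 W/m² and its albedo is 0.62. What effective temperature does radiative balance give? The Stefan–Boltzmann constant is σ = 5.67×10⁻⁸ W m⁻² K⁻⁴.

Power absorbed = (1−a)S·πR²; power emitted = 4πR²σT⁴. Equating and cancelling πR²:
T = ((1−a)S / 4σ)^(1/4) = (536 / (4 × 5.67×10⁻⁸))^(1/4) = (2.36×10^9)^(1/4).
T = 220 K.

T ≈ 220 K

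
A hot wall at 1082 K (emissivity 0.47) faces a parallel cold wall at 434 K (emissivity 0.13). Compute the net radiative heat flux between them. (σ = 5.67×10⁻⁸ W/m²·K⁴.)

For two large parallel gray plates, q = σ(T₁⁴ − T₂⁴) / (1/ε₁ + 1/ε₂ − 1).
1/ε₁ + 1/ε₂ − 1 = 1/0.47 + 1/0.13 − 1 = 8.820.
T₁⁴ − T₂⁴ = 1.37×10^12 − 3.55×10^10 = 1.34×10^12 K⁴.
q = 5.67×10⁻⁸ × 1.34×10^12 / 8.820 = 8580 W/m².

q ≈ 8580 W/m²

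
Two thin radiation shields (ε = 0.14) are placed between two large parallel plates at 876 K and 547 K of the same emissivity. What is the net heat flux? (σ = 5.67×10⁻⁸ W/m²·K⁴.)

Each of the 3 gaps contributes resistance (2/ε − 1) = 2/0.14 − 1 = 13.29; total = 39.86.
q = σ(T₁⁴ − T₂⁴) / 39.86 = 5.67×10⁻⁸ × 4.99×10^11 / 39.86 = 710 W/m².

q ≈ 710 W/m²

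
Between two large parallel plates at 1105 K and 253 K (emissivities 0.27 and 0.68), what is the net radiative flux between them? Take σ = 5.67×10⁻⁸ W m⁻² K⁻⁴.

q ≈ 20200 W/m²

For two large parallel gray plates, q = σ(T₁⁴ − T₂⁴) / (1/ε₁ + 1/ε₂ − 1).
1/ε₁ + 1/ε₂ − 1 = 1/0.27 + 1/0.68 − 1 = 4.174.
T₁⁴ − T₂⁴ = 1.49×10^12 − 4.10×10^9 = 1.49×10^12 K⁴.
q = 5.67×10⁻⁸ × 1.49×10^12 / 4.174 = 20200 W/m².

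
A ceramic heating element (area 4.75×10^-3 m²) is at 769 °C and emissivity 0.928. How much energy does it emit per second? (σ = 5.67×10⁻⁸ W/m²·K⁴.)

P ≈ 295 W

769 °C = 1042 K.
Stefan–Boltzmann: P = εσAT⁴ = 0.928 × 5.67×10⁻⁸ × 4.75×10^-3 × (1042)⁴ = 0.928 × 5.67×10⁻⁸ × 4.75×10^-3 × 1.18×10^12.
P = 295 W.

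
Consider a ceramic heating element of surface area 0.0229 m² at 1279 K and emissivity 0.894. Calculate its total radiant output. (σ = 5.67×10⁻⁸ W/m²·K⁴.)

Stefan–Boltzmann: P = εσAT⁴ = 0.894 × 5.67×10⁻⁸ × 0.0229 × (1279)⁴ = 0.894 × 5.67×10⁻⁸ × 0.0229 × 2.68×10^12.
P = 3110 W.

P ≈ 3110 W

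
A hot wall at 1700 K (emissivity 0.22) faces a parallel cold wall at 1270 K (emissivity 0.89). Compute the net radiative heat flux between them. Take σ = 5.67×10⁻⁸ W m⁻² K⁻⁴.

For two large parallel gray plates, q = σ(T₁⁴ − T₂⁴) / (1/ε₁ + 1/ε₂ − 1).
1/ε₁ + 1/ε₂ − 1 = 1/0.22 + 1/0.89 − 1 = 4.669.
T₁⁴ − T₂⁴ = 8.35×10^12 − 2.60×10^12 = 5.75×10^12 K⁴.
q = 5.67×10⁻⁸ × 5.75×10^12 / 4.669 = 69800 W/m².

q ≈ 69800 W/m²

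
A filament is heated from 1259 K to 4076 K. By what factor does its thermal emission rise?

ratio ≈ 110

P ∝ T⁴, so the ratio is (4076/1259)⁴ = (3.237)⁴ = 110.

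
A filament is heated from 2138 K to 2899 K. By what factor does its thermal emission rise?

P ∝ T⁴, so the ratio is (2899/2138)⁴ = (1.356)⁴ = 3.38.

ratio ≈ 3.38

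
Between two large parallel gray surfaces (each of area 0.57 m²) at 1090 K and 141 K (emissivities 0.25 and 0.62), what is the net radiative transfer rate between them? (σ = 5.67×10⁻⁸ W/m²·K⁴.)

Q ≈ 9890 W

For two large parallel gray plates, q = σ(T₁⁴ − T₂⁴) / (1/ε₁ + 1/ε₂ − 1).
1/ε₁ + 1/ε₂ − 1 = 1/0.25 + 1/0.62 − 1 = 4.613.
T₁⁴ − T₂⁴ = 1.41×10^12 − 3.95×10^8 = 1.41×10^12 K⁴.
q = 5.67×10⁻⁸ × 1.41×10^12 / 4.613 = 17300 W/m².
Q = q·A = 17300 × 0.57 = 9890 W.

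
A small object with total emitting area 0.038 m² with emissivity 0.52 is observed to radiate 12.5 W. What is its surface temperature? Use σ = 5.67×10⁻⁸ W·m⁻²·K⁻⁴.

From P = εσAT⁴, T = (P / εσA)^(1/4) = (12.5 / (0.52 × 5.67×10⁻⁸ × 0.0380))^(1/4).
T = (1.12×10^10)^(1/4) = 325 K.

T ≈ 325 K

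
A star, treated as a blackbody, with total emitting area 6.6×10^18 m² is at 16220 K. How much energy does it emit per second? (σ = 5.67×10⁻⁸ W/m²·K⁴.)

P ≈ 2.59×10^28 W

P = σAT⁴ = 5.67×10⁻⁸ × 6.60×10^18 × (16220)⁴ = 5.67×10⁻⁸ × 6.60×10^18 × 6.92×10^16.
P = 2.59×10^28 W.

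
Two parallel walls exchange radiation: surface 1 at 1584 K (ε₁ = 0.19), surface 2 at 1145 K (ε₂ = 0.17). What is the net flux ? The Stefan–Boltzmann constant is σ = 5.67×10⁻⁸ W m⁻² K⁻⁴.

For two large parallel gray plates, q = σ(T₁⁴ − T₂⁴) / (1/ε₁ + 1/ε₂ − 1).
1/ε₁ + 1/ε₂ − 1 = 1/0.19 + 1/0.17 − 1 = 10.15.
T₁⁴ − T₂⁴ = 6.30×10^12 − 1.72×10^12 = 4.58×10^12 K⁴.
q = 5.67×10⁻⁸ × 4.58×10^12 / 10.15 = 25600 W/m².

q ≈ 25600 W/m²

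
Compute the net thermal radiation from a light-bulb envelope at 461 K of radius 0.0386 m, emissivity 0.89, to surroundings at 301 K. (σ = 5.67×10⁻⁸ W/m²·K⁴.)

Q ≈ 34.9 W

A = 4πr² = 4π × (0.0386)² = 0.0187 m².
Q = εσA(T⁴ − T_s⁴). T⁴ − T_s⁴ = (461)⁴ − (301)⁴ = 4.52×10^10 − 8.21×10^9 = 3.70×10^10 K⁴.
Q = 0.89 × 5.67×10⁻⁸ × 0.0187 × 3.70×10^10 = 34.9 W.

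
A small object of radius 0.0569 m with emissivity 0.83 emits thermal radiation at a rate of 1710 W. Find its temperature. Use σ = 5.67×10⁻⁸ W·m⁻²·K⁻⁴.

T ≈ 972 K

A = 4πr² = 4π × (0.0569)² = 0.0407 m².
From P = εσAT⁴, T = (P / εσA)^(1/4) = (1710 / (0.83 × 5.67×10⁻⁸ × 0.0407))^(1/4).
T = (8.93×10^11)^(1/4) = 972 K.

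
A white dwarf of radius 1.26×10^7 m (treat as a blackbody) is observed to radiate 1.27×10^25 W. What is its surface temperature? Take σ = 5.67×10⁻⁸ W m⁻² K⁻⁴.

A = 4πr² = 4π × (1.26×10^7)² = 2.00×10^15 m².
From P = σAT⁴, T = (P / σA)^(1/4) = (1.27×10^25 / (5.67×10⁻⁸ × 2.00×10^15))^(1/4).
T = (1.12×10^17)^(1/4) = 18300 K.

T ≈ 18300 K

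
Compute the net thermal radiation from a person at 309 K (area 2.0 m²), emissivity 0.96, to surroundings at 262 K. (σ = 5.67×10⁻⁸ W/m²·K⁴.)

Q = εσA(T⁴ − T_s⁴). T⁴ − T_s⁴ = (309)⁴ − (262)⁴ = 9.12×10^9 − 4.71×10^9 = 4.40×10^9 K⁴.
Q = 0.96 × 5.67×10⁻⁸ × 2.00 × 4.40×10^9 = 480 W.

Q ≈ 480 W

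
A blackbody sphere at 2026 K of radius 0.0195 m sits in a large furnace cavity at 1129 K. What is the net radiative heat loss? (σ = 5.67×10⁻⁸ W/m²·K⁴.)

A = 4πr² = 4π × (0.0195)² = 4.78×10^-3 m².
Q = σA(T⁴ − T_s⁴). T⁴ − T_s⁴ = (2026)⁴ − (1129)⁴ = 1.68×10^13 − 1.62×10^12 = 1.52×10^13 K⁴.
Q = 5.67×10⁻⁸ × 4.78×10^-3 × 1.52×10^13 = 4120 W.

Q ≈ 4120 W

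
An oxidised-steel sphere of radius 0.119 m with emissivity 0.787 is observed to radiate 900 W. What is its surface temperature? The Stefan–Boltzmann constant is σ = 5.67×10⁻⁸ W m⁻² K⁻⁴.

A = 4πr² = 4π × (0.119)² = 0.178 m².
From P = εσAT⁴, T = (P / εσA)^(1/4) = (900 / (0.787 × 5.67×10⁻⁸ × 0.178))^(1/4).
T = (1.13×10^11)^(1/4) = 580 K.

T ≈ 580 K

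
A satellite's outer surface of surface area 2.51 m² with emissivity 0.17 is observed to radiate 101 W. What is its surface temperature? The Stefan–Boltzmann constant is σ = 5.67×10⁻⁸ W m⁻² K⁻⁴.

From P = εσAT⁴, T = (P / εσA)^(1/4) = (101 / (0.17 × 5.67×10⁻⁸ × 2.51))^(1/4).
T = (4.17×10^9)^(1/4) = 254 K.

T ≈ 254 K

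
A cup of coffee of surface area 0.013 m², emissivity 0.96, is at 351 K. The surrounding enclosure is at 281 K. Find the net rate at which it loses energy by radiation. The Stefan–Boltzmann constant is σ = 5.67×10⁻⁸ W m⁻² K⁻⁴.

Q = εσA(T⁴ − T_s⁴). T⁴ − T_s⁴ = (351)⁴ − (281)⁴ = 1.52×10^10 − 6.23×10^9 = 8.94×10^9 K⁴.
Q = 0.96 × 5.67×10⁻⁸ × 0.0130 × 8.94×10^9 = 6.33 W.

Q ≈ 6.33 W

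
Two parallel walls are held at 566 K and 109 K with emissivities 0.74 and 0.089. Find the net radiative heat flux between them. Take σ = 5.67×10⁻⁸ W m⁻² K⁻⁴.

q ≈ 501 W/m²

For two large parallel gray plates, q = σ(T₁⁴ − T₂⁴) / (1/ε₁ + 1/ε₂ − 1).
1/ε₁ + 1/ε₂ − 1 = 1/0.74 + 1/0.089 − 1 = 11.59.
T₁⁴ − T₂⁴ = 1.03×10^11 − 1.41×10^8 = 1.02×10^11 K⁴.
q = 5.67×10⁻⁸ × 1.02×10^11 / 11.59 = 501 W/m².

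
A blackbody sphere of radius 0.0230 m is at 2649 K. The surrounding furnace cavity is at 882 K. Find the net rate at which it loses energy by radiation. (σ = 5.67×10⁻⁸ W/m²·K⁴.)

A = 4πr² = 4π × (0.0230)² = 6.65×10^-3 m².
Q = σA(T⁴ − T_s⁴). T⁴ − T_s⁴ = (2649)⁴ − (882)⁴ = 4.92×10^13 − 6.05×10^11 = 4.86×10^13 K⁴.
Q = 5.67×10⁻⁸ × 6.65×10^-3 × 4.86×10^13 = 18300 W.

Q ≈ 18300 W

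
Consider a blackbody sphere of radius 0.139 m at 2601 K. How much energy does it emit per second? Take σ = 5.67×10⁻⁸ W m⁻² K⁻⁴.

A = 4πr² = 4π × (0.139)² = 0.243 m².
P = σAT⁴ = 5.67×10⁻⁸ × 0.243 × (2601)⁴ = 5.67×10⁻⁸ × 0.243 × 4.58×10^13.
P = 6.30×10^5 W.

P ≈ 6.30×10^5 W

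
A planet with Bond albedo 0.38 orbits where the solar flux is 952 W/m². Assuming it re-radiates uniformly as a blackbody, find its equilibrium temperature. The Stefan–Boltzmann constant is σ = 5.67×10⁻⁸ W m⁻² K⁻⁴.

Power absorbed = (1−a)S·πR²; power emitted = 4πR²σT⁴. Equating and cancelling πR²:
T = ((1−a)S / 4σ)^(1/4) = (590 / (4 × 5.67×10⁻⁸))^(1/4) = (2.60×10^9)^(1/4).
T = 226 K.

T ≈ 226 K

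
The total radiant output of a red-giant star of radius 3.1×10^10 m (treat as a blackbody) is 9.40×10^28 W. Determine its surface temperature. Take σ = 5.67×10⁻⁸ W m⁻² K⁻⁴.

A = 4πr² = 4π × (3.1×10^10)² = 1.21×10^22 m².
From P = σAT⁴, T = (P / σA)^(1/4) = (9.40×10^28 / (5.67×10⁻⁸ × 1.21×10^22))^(1/4).
T = (1.37×10^14)^(1/4) = 3420 K.

T ≈ 3420 K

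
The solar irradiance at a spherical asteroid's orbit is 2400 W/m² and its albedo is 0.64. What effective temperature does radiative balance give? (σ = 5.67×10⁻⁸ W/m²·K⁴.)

Power absorbed = (1−a)S·πR²; power emitted = 4πR²σT⁴. Equating and cancelling πR²:
T = ((1−a)S / 4σ)^(1/4) = (864 / (4 × 5.67×10⁻⁸))^(1/4) = (3.81×10^9)^(1/4).
T = 248 K.

T ≈ 248 K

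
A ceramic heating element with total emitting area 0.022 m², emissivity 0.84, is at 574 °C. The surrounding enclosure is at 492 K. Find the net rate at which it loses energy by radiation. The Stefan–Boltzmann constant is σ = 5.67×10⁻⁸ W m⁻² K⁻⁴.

Convert: 574 °C = 847 K.
Q = εσA(T⁴ − T_s⁴). T⁴ − T_s⁴ = (847)⁴ − (492)⁴ = 5.15×10^11 − 5.86×10^10 = 4.56×10^11 K⁴.
Q = 0.84 × 5.67×10⁻⁸ × 0.0220 × 4.56×10^11 = 478 W.

Q ≈ 478 W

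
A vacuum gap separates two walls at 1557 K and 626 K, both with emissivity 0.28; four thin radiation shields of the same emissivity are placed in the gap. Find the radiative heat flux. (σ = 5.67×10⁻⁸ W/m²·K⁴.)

q ≈ 10600 W/m²

Each of the 5 gaps contributes resistance (2/ε − 1) = 2/0.28 − 1 = 6.143; total = 30.71.
q = σ(T₁⁴ − T₂⁴) / 30.71 = 5.67×10⁻⁸ × 5.72×10^12 / 30.71 = 10600 W/m².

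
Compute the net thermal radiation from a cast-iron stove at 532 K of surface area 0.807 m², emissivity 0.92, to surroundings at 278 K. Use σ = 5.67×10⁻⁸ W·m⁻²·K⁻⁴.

Q = εσA(T⁴ − T_s⁴). T⁴ − T_s⁴ = (532)⁴ − (278)⁴ = 8.01×10^10 − 5.97×10^9 = 7.41×10^10 K⁴.
Q = 0.92 × 5.67×10⁻⁸ × 0.807 × 7.41×10^10 = 3120 W.

Q ≈ 3120 W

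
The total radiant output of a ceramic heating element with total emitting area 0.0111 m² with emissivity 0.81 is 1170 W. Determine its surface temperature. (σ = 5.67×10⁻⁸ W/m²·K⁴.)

T ≈ 1230 K

From P = εσAT⁴, T = (P / εσA)^(1/4) = (1170 / (0.81 × 5.67×10⁻⁸ × 0.0111))^(1/4).
T = (2.30×10^12)^(1/4) = 1230 K.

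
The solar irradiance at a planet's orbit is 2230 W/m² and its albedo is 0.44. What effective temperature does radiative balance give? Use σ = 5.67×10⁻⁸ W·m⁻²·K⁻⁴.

Power absorbed = (1−a)S·πR²; power emitted = 4πR²σT⁴. Equating and cancelling πR²:
T = ((1−a)S / 4σ)^(1/4) = (1250 / (4 × 5.67×10⁻⁸))^(1/4) = (5.51×10^9)^(1/4).
T = 272 K.

T ≈ 272 K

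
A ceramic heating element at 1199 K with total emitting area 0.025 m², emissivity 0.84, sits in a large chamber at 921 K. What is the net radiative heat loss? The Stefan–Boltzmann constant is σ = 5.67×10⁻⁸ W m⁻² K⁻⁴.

Q ≈ 1600 W

Q = εσA(T⁴ − T_s⁴). T⁴ − T_s⁴ = (1199)⁴ − (921)⁴ = 2.07×10^12 − 7.20×10^11 = 1.35×10^12 K⁴.
Q = 0.84 × 5.67×10⁻⁸ × 0.0250 × 1.35×10^12 = 1600 W.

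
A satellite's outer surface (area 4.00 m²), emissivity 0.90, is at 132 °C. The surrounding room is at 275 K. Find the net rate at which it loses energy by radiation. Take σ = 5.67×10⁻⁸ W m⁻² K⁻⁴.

Convert: 132 °C = 405 K.
Q = εσA(T⁴ − T_s⁴). T⁴ − T_s⁴ = (405)⁴ − (275)⁴ = 2.69×10^10 − 5.72×10^9 = 2.12×10^10 K⁴.
Q = 0.90 × 5.67×10⁻⁸ × 4.00 × 2.12×10^10 = 4320 W.

Q ≈ 4320 W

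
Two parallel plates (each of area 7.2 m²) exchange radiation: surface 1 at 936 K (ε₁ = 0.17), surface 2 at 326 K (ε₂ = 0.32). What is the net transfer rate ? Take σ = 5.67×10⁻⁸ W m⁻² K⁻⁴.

For two large parallel gray plates, q = σ(T₁⁴ − T₂⁴) / (1/ε₁ + 1/ε₂ − 1).
1/ε₁ + 1/ε₂ − 1 = 1/0.17 + 1/0.32 − 1 = 8.007.
T₁⁴ − T₂⁴ = 7.68×10^11 − 1.13×10^10 = 7.56×10^11 K⁴.
q = 5.67×10⁻⁸ × 7.56×10^11 / 8.007 = 5350 W/m².
Q = q·A = 5350 × 7.2 = 38600 W.

Q ≈ 38600 W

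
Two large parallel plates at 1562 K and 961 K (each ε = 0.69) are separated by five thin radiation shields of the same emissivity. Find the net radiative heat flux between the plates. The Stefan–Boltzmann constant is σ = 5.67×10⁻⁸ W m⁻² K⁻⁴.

Each of the 6 gaps contributes resistance (2/ε − 1) = 2/0.69 − 1 = 1.899; total = 11.39.
q = σ(T₁⁴ − T₂⁴) / 11.39 = 5.67×10⁻⁸ × 5.10×10^12 / 11.39 = 25400 W/m².

q ≈ 25400 W/m²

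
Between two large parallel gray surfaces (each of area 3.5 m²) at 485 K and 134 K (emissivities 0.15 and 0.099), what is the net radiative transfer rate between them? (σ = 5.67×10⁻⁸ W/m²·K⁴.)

Q ≈ 692 W

For two large parallel gray plates, q = σ(T₁⁴ − T₂⁴) / (1/ε₁ + 1/ε₂ − 1).
1/ε₁ + 1/ε₂ − 1 = 1/0.15 + 1/0.099 − 1 = 15.77.
T₁⁴ − T₂⁴ = 5.53×10^10 − 3.22×10^8 = 5.50×10^10 K⁴.
q = 5.67×10⁻⁸ × 5.50×10^10 / 15.77 = 198 W/m².
Q = q·A = 198 × 3.5 = 692 W.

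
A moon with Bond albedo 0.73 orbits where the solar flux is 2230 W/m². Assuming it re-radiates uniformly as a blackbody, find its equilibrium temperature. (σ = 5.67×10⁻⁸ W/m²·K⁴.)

T ≈ 227 K

Power absorbed = (1−a)S·πR²; power emitted = 4πR²σT⁴. Equating and cancelling πR²:
T = ((1−a)S / 4σ)^(1/4) = (602 / (4 × 5.67×10⁻⁸))^(1/4) = (2.65×10^9)^(1/4).
T = 227 K.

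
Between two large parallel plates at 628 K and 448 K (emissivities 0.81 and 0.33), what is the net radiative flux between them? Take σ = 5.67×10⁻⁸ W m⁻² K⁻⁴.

For two large parallel gray plates, q = σ(T₁⁴ − T₂⁴) / (1/ε₁ + 1/ε₂ − 1).
1/ε₁ + 1/ε₂ − 1 = 1/0.81 + 1/0.33 − 1 = 3.265.
T₁⁴ − T₂⁴ = 1.56×10^11 − 4.03×10^10 = 1.15×10^11 K⁴.
q = 5.67×10⁻⁸ × 1.15×10^11 / 3.265 = 2000 W/m².

q ≈ 2000 W/m²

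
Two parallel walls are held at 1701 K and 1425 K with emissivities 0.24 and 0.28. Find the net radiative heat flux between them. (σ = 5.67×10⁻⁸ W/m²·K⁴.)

q ≈ 35700 W/m²

For two large parallel gray plates, q = σ(T₁⁴ − T₂⁴) / (1/ε₁ + 1/ε₂ − 1).
1/ε₁ + 1/ε₂ − 1 = 1/0.24 + 1/0.28 − 1 = 6.738.
T₁⁴ − T₂⁴ = 8.37×10^12 − 4.12×10^12 = 4.25×10^12 K⁴.
q = 5.67×10⁻⁸ × 4.25×10^12 / 6.738 = 35700 W/m².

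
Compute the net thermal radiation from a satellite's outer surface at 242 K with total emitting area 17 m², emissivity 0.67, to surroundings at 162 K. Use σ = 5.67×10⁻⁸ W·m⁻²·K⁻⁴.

Q = εσA(T⁴ − T_s⁴). T⁴ − T_s⁴ = (242)⁴ − (162)⁴ = 3.43×10^9 − 6.89×10^8 = 2.74×10^9 K⁴.
Q = 0.67 × 5.67×10⁻⁸ × 17.0 × 2.74×10^9 = 1770 W.

Q ≈ 1770 W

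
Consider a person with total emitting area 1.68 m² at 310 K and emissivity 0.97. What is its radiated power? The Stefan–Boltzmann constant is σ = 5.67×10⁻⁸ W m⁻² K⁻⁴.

Stefan–Boltzmann: P = εσAT⁴ = 0.97 × 5.67×10⁻⁸ × 1.68 × (310)⁴ = 0.97 × 5.67×10⁻⁸ × 1.68 × 9.24×10^9.
P = 853 W.

P ≈ 853 W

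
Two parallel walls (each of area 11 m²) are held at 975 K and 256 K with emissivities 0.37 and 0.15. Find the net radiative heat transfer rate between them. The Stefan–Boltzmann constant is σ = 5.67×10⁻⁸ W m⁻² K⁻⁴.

For two large parallel gray plates, q = σ(T₁⁴ − T₂⁴) / (1/ε₁ + 1/ε₂ − 1).
1/ε₁ + 1/ε₂ − 1 = 1/0.37 + 1/0.15 − 1 = 8.369.
T₁⁴ − T₂⁴ = 9.04×10^11 − 4.29×10^9 = 8.99×10^11 K⁴.
q = 5.67×10⁻⁸ × 8.99×10^11 / 8.369 = 6090 W/m².
Q = q·A = 6090 × 11 = 67000 W.

Q ≈ 67000 W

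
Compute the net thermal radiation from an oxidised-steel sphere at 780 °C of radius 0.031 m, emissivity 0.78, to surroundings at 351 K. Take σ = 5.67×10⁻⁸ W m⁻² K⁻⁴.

Q ≈ 649 W

A = 4πr² = 4π × (0.031)² = 0.0121 m².
Convert: 780 °C = 1053 K.
Q = εσA(T⁴ − T_s⁴). T⁴ − T_s⁴ = (1053)⁴ − (351)⁴ = 1.23×10^12 − 1.52×10^10 = 1.21×10^12 K⁴.
Q = 0.78 × 5.67×10⁻⁸ × 0.0121 × 1.21×10^12 = 649 W.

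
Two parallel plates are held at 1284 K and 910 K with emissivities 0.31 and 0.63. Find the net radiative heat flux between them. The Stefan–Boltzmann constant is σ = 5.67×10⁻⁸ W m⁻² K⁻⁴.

For two large parallel gray plates, q = σ(T₁⁴ − T₂⁴) / (1/ε₁ + 1/ε₂ − 1).
1/ε₁ + 1/ε₂ − 1 = 1/0.31 + 1/0.63 − 1 = 3.813.
T₁⁴ − T₂⁴ = 2.72×10^12 − 6.86×10^11 = 2.03×10^12 K⁴.
q = 5.67×10⁻⁸ × 2.03×10^12 / 3.813 = 30200 W/m².

q ≈ 30200 W/m²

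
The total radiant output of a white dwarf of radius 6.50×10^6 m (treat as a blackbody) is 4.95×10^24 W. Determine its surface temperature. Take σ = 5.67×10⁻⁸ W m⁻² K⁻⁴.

T ≈ 20100 K

A = 4πr² = 4π × (6.50×10^6)² = 5.31×10^14 m².
From P = σAT⁴, T = (P / σA)^(1/4) = (4.95×10^24 / (5.67×10⁻⁸ × 5.31×10^14))^(1/4).
T = (1.64×10^17)^(1/4) = 20100 K.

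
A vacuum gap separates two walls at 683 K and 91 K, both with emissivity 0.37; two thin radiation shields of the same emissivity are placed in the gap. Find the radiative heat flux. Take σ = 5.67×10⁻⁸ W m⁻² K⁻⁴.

q ≈ 933 W/m²

Each of the 3 gaps contributes resistance (2/ε − 1) = 2/0.37 − 1 = 4.405; total = 13.22.
q = σ(T₁⁴ − T₂⁴) / 13.22 = 5.67×10⁻⁸ × 2.18×10^11 / 13.22 = 933 W/m².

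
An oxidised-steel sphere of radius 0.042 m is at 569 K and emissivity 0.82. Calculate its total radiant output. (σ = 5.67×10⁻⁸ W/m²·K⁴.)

P ≈ 108 W

A = 4πr² = 4π × (0.042)² = 0.0222 m².
Stefan–Boltzmann: P = εσAT⁴ = 0.82 × 5.67×10⁻⁸ × 0.0222 × (569)⁴ = 0.82 × 5.67×10⁻⁸ × 0.0222 × 1.05×10^11.
P = 108 W.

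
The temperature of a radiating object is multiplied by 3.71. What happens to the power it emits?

factor ≈ 189

P ∝ T⁴, so the power scales as (3.71)⁴ = 189.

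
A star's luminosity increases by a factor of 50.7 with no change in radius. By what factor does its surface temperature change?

P ∝ T⁴ ⇒ T ∝ P^(1/4), so T scales by (50.7)^(1/4) = 2.67.

factor ≈ 2.67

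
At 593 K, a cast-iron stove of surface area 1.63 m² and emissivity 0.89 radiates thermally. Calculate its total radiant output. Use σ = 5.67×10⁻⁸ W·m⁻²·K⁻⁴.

P = εσAT⁴ = 0.89 × 5.67×10⁻⁸ × 1.63 × (593)⁴ = 0.89 × 5.67×10⁻⁸ × 1.63 × 1.24×10^11.
P = 10200 W.

P ≈ 10200 W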